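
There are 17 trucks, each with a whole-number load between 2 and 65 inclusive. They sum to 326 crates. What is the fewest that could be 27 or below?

If only k of them are at most 27, the other 17 − k are at least 28, so the total is at least (17 − k)·28 + k·2.
This is ≤ 326, so (17 − k)·28 + 2k ≤ 326, which gives k ≥ 6.
Exactly 6 works: 6 values at 2 and 11 at 28 total 320; raise one of the low values by 6 (still ≤ 27) to hit 326.

6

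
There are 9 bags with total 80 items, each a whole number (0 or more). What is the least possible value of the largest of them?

Some value must be at least ⌈80/9⌉ = 9, since 9 × 8 = 72 < 80.
Taking 1 copy of 8 and 8 copies of 9 gives exactly 80, so 9 is attained.

9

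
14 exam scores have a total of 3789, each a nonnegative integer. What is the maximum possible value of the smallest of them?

270

If every one of the 14 were at least 271, the total would be at least 14 × 271 = 3794 > 3789.
Equality holds with 5 values of 270 and 9 values of 271.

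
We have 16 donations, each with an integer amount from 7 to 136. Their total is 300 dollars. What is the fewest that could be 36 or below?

Each value above 36 is at least 37, contributing at least 37 − 7 = 30 above the floor 7.
The sum exceeds the floor total 112 by 188, so at most ⌊188/30⌋ = 6 exceed 36, and at least 10 are ≤ 36.
Exactly 10 works: 10 values at 7 and 6 at 37 total 292; raise one of the low values by 8 (still ≤ 36) to hit 300.

10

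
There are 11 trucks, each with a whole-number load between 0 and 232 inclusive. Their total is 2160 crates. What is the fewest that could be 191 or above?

Suppose at most 11 − j of them reach 191; then j values are ≤ 190 and the rest ≤ 232.
The total is then ≤ 190·j + 232·(11 − j) = 2552 − 42j. For this to be ≥ 2160 we need j ≤ 9, so at least 11 − 9 = 2 must reach 191.
Exactly 2 works: 2 values at 232 and 9 at 190 total 2174; lower one of the high values by 14 (still ≥ 191) to hit 2160.

2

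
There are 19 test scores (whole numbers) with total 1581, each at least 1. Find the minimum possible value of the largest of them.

84

If every one of the 19 were at most 83, the total would be at most 19 × 83 = 1577 < 1581.
Equality holds with 4 values of 84 and 15 values of 83.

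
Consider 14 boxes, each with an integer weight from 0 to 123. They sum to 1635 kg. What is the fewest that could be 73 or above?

13

If only k of them are at least 73, the other 14 − k are at most 72, so the total is at most k·123 + (14 − k)·72.
This must reach 1635, so k·123 + (14 − k)·72 ≥ 1635, giving k ≥ 13.
Exactly 13 works: 13 values at 123 and 1 at 72 total 1671; lower one of the high values by 36 (still ≥ 73) to hit 1635.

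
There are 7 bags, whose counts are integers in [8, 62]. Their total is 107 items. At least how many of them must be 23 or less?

4

Let j be the number exceeding 23. Then the total is ≥ 24·j + 8·(7 − j) = 56 + 16j.
So 16j ≤ 51 and j ≤ 3; hence at least 7 − 3 = 4 are ≤ 23.
Exactly 4 works: 4 values at 8 and 3 at 24 total 104; raise one of the low values by 3 (still ≤ 23) to hit 107.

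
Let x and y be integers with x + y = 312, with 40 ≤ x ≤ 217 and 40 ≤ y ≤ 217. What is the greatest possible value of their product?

With x + y fixed, xy peaks when the two are closest together.
Taking x = 156 and y = 156 (both in [40, 217]) gives xy = 24336.

24336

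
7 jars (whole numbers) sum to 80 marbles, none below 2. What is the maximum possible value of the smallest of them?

The average is 80/7 < 12, so some value is ≤ 11.
Taking 4 copies of 11 and 3 copies of 12 gives exactly 80, so 11 is attained.

11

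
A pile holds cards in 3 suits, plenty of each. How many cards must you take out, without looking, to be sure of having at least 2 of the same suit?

In the worst case you draw 1 of each of the 3 suits: 3 × 1 = 3.
One more forces 2 of some suit, so 3 + 1 = 4.

4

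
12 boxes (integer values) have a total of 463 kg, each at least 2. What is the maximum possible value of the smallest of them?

38

The average is 463/12 < 39, so some value is ≤ 38.
Equality holds with 5 values of 38 and 7 values of 39.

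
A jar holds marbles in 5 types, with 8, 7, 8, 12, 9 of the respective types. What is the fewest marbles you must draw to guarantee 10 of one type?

42

In the worst case you take as many as possible of each type without reaching 10: 8 + 7 + 8 + 9 + 9 = 41.
The next one must give 10 of some type, so 41 + 1 = 42.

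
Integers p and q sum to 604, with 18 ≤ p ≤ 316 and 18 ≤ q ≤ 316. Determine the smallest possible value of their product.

91008

For a fixed sum, pq is smallest when p and q are as far apart as possible.
The extreme feasible split is p = 288, q = 316, giving pq = 91008.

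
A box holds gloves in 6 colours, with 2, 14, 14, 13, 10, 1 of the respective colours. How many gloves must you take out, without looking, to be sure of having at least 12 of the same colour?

47

In the worst case you take as many as possible of each colour without reaching 12: 2 + 11 + 11 + 11 + 10 + 1 = 46.
The next one must give 12 of some colour, so 46 + 1 = 47.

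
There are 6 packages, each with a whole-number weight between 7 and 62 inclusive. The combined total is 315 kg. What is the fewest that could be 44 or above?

Suppose at most 6 − j of them reach 44; then j values are ≤ 43 and the rest ≤ 62.
The total is then ≤ 43·j + 62·(6 − j) = 372 − 19j. For this to be ≥ 315 we need j ≤ 3, so at least 6 − 3 = 3 must reach 44.
Exactly 3 works: 3 values at 62 and 3 at 43 total 315.

3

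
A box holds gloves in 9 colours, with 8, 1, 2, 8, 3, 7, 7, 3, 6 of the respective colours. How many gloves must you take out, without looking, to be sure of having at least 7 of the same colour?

In the worst case you take as many as possible of each colour without reaching 7: 6 + 1 + 2 + 6 + 3 + 6 + 6 + 3 + 6 = 39.
The next one must give 7 of some colour, so 39 + 1 = 40.

40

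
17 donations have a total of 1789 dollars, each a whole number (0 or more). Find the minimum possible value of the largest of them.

106

The average is 1789/17 > 105, so not all 17 can be 105 or less; the largest is ≥ 106.
Taking 13 copies of 105 and 4 copies of 106 gives exactly 1789, so 106 is attained.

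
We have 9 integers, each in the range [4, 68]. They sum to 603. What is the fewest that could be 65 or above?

7

Each value short of 65 is at most 64, costing at least 68 − 64 = 4 against the maximum total of 612.
We can afford to lose at most 612 − 603 = 9, so at most ⌊9/4⌋ = 2 fall short, and at least 7 are ≥ 65.
Exactly 7 works: 7 values at 68 and 2 at 64 total 604; lower one of the high values by 1 (still ≥ 65) to hit 603.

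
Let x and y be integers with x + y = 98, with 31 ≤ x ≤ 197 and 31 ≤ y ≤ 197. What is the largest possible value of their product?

2401

xy = x(98 − x) is maximized when x is as near 98/2 as the bounds allow.
Taking x = 49 and y = 49 (both in [31, 197]) gives xy = 2401.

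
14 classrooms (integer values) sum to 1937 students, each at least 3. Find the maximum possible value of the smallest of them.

138

The average is 1937/14 < 139, so some value is ≤ 138.
Equality holds with 9 values of 138 and 5 values of 139.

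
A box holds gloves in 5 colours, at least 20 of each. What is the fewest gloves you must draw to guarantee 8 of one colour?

36

In the worst case you draw 7 of each of the 5 colours: 5 × 7 = 35.
One more forces 8 of some colour, so 35 + 1 = 36.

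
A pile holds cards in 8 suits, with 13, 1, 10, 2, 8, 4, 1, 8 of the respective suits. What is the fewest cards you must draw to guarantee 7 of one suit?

In the worst case you take as many as possible of each suit without reaching 7: 6 + 1 + 6 + 2 + 6 + 4 + 1 + 6 = 32.
The next one must give 7 of some suit, so 32 + 1 = 33.

33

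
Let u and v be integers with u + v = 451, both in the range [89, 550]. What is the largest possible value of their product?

50850

With u + v fixed, uv peaks when the two are closest together.
Taking u = 225 and v = 226 (both in [89, 550]) gives uv = 50850.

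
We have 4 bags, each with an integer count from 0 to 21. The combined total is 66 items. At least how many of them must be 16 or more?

Suppose at most 4 − j of them reach 16; then j values are ≤ 15 and the rest ≤ 21.
The total is then ≤ 15·j + 21·(4 − j) = 84 − 6j. For this to be ≥ 66 we need j ≤ 3, so at least 4 − 3 = 1 must reach 16.
Exactly 1 works: 1 value at 21 and 3 at 15 total 66.

1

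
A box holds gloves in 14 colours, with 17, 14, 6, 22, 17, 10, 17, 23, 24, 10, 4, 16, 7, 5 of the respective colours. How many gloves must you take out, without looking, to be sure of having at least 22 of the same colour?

187

In the worst case you take as many as possible of each colour without reaching 22: 17 + 14 + 6 + 21 + 17 + 10 + 17 + 21 + 21 + 10 + 4 + 16 + 7 + 5 = 186.
The next one must give 22 of some colour, so 186 + 1 = 187.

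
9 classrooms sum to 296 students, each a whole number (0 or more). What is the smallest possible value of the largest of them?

Some value must be at least ⌈296/9⌉ = 33, since 9 × 32 = 288 < 296.
Achievable: 8 of them at 33 and 1 at 32 total 296.

33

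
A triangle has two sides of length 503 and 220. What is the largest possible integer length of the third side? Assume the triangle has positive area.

722

The third side must be less than 503 + 220 = 723.
The largest integer below 723 is 722.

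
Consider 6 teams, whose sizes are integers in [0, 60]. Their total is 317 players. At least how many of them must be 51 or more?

Each value short of 51 is at most 50, costing at least 60 − 50 = 10 against the maximum total of 360.
We can afford to lose at most 360 − 317 = 43, so at most ⌊43/10⌋ = 4 fall short, and at least 2 are ≥ 51.
Exactly 2 works: 2 values at 60 and 4 at 50 total 320; lower one of the high values by 3 (still ≥ 51) to hit 317.

2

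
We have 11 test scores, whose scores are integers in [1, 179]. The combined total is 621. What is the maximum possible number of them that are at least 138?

4

Suppose k of them are at least 138. Those contribute at least 138 each and the other 11 − k at least 1 each.
So the total is at least 138k + 1(11 − k) = 11 + 137k. This must be ≤ 621, giving k ≤ 4.
k = 4 is achieved by 4 values at 138 and 7 at 1, total 559; add 62 to one value (staying below 138) to reach 621.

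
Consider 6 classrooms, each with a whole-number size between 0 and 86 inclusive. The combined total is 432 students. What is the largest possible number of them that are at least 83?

5

Suppose k of them are at least 83. Those contribute at least 83 each and the other 6 − k at least 0 each.
So the total is at least 83k + 0(6 − k) = 0 + 83k. This must be ≤ 432, giving k ≤ 5.
k = 5 is achieved by 5 values at 83 and 1 at 0, total 415; add 17 to one value (staying below 83) to reach 432.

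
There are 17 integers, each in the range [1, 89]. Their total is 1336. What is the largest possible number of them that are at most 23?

Suppose k of them are at most 23. Those contribute at most 23 each and the rest at most 89 each.
So the total is at most 23k + 89(17 − k) = 1513 − 66k. This must still be ≥ 1336, so k ≤ 2.
k = 2 is achieved by 2 values at 23 and 15 at 89, total 1381; lower one of the 89's by 45 (still > 23) to reach 1336.

2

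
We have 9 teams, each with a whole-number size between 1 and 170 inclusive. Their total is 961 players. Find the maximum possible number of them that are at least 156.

6

With k values at 156 or above and the rest at least 1, the sum is at least 9 + 155k.
Since the sum is 961, we need 155k ≤ 952, i.e. k ≤ 6.
k = 6 is achieved by 6 values at 156 and 3 at 1, total 939; add 22 to one value (staying below 156) to reach 961.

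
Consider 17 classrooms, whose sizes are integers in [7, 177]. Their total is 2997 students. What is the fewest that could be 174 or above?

Suppose at most 17 − j of them reach 174; then j values are ≤ 173 and the rest ≤ 177.
The total is then ≤ 173·j + 177·(17 − j) = 3009 − 4j. For this to be ≥ 2997 we need j ≤ 3, so at least 17 − 3 = 14 must reach 174.
Exactly 14 works: 14 values at 177 and 3 at 173 total 2997.

14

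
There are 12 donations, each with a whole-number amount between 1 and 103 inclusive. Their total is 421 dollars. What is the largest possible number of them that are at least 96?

4

With k values at 96 or above and the rest at least 1, the sum is at least 12 + 95k.
Since the sum is 421, we need 95k ≤ 409, i.e. k ≤ 4.
k = 4 is achieved by 4 values at 96 and 8 at 1, total 392; add 29 to one value (staying below 96) to reach 421.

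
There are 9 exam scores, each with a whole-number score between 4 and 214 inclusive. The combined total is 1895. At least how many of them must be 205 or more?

6

If only k of them are at least 205, the other 9 − k are at most 204, so the total is at most k·214 + (9 − k)·204.
This must reach 1895, so k·214 + (9 − k)·204 ≥ 1895, giving k ≥ 6.
Exactly 6 works: 6 values at 214 and 3 at 204 total 1896; lower one of the high values by 1 (still ≥ 205) to hit 1895.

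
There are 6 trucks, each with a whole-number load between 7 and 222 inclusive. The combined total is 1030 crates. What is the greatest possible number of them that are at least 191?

5

Suppose k of them are at least 191. Those contribute at least 191 each and the other 6 − k at least 7 each.
So the total is at least 191k + 7(6 − k) = 42 + 184k. This must be ≤ 1030, giving k ≤ 5.
k = 5 is achieved by 5 values at 191 and 1 at 7, total 962; add 68 to one value (staying below 191) to reach 1030.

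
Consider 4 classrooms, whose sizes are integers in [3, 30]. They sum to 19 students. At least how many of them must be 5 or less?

2

Each value above 5 is at least 6, contributing at least 6 − 3 = 3 above the floor 3.
The sum exceeds the floor total 12 by 7, so at most ⌊7/3⌋ = 2 exceed 5, and at least 2 are ≤ 5.
Exactly 2 works: 2 values at 3 and 2 at 6 total 18; raise one of the low values by 1 (still ≤ 5) to hit 19.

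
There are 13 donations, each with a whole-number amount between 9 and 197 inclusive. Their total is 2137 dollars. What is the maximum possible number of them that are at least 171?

Suppose k of them are at least 171. Those contribute at least 171 each and the other 13 − k at least 9 each.
So the total is at least 171k + 9(13 − k) = 117 + 162k. This must be ≤ 2137, giving k ≤ 12.
k = 12 is achieved by 12 values at 171 and 1 at 9, total 2061; add 76 to one value (staying below 171) to reach 2137.

12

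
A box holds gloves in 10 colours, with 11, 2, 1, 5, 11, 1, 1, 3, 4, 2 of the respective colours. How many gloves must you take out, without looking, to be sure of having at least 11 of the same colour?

40

In the worst case you take as many as possible of each colour without reaching 11: 10 + 2 + 1 + 5 + 10 + 1 + 1 + 3 + 4 + 2 = 39.
The next one must give 11 of some colour, so 39 + 1 = 40.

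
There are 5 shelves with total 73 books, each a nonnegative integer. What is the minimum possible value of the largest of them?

15

If every one of the 5 were at most 14, the total would be at most 5 × 14 = 70 < 73.
Achievable: 3 of them at 15 and 2 at 14 total 73.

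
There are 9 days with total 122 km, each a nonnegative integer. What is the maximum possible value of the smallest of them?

The average is 122/9 < 14, so some value is ≤ 13.
Achievable: 4 of them at 13 and 5 at 14 total 122.

13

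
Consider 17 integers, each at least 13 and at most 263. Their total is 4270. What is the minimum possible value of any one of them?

To make one integer as small as possible, make the other 16 as large as possible.
The other 16 contribute at most 16 × 263 = 4208, leaving at least 4270 − 4208 = 62.
Since 62 ≥ 13, this is achievable: one at 62 and 16 at 263.

62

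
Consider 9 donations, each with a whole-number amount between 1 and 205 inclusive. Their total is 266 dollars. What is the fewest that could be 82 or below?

6

Each value above 82 is at least 83, contributing at least 83 − 1 = 82 above the floor 1.
The sum exceeds the floor total 9 by 257, so at most ⌊257/82⌋ = 3 exceed 82, and at least 6 are ≤ 82.
Exactly 6 works: 6 values at 1 and 3 at 83 total 255; raise one of the low values by 11 (still ≤ 82) to hit 266.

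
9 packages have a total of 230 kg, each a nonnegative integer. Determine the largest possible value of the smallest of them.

The 9 values sum to 230, so their minimum is at most ⌊230/9⌋ = 25.
Achievable: 4 of them at 25 and 5 at 26 total 230.

25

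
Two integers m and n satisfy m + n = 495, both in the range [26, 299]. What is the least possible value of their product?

58604

mn = m(495 − m) is concave in m, so over [196, 299] it is minimized at an endpoint.
At the endpoint m = 196, n = 495 − 196 = 299, so mn = 196 × 299 = 58604.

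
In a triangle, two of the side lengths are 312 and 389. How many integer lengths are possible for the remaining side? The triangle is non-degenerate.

623

The triangle inequality gives |312 − 389| < c < 312 + 389, i.e. 77 < c < 701.
So c can be any integer from 78 to 700: 623 values.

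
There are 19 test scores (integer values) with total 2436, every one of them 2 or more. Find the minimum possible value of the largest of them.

If every one of the 19 were at most 128, the total would be at most 19 × 128 = 2432 < 2436.
Taking 15 copies of 128 and 4 copies of 129 gives exactly 2436, so 129 is attained.

129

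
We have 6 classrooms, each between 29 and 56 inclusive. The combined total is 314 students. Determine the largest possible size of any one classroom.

Maximizing one value means minimizing the remaining 5.
The other 5 contribute at least 5 × 29 = 145, leaving at most 314 − 145 = 169.
But each classroom is capped at 56, so the maximum is 56.
Achievable: one at 56 and the other 5 totalling 258, which fits since 5 × 29 ≤ 258 ≤ 5 × 56.

56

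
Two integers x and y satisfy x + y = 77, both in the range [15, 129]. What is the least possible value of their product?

930

Since x + y is fixed, pushing one of them to its bound minimizes the product.
At the endpoint x = 15, y = 77 − 15 = 62, so xy = 15 × 62 = 930.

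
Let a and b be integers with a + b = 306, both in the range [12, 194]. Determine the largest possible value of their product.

23409

With a + b fixed, ab peaks when the two are closest together.
Taking a = 153 and b = 153 (both in [12, 194]) gives ab = 23409.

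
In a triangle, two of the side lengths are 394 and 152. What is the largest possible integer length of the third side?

545

The third side must be less than 394 + 152 = 546.
The largest integer below 546 is 545.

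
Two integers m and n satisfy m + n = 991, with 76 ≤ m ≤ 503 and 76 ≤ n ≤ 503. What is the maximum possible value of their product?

245520

mn = m(991 − m) is maximized when m is as near 991/2 as the bounds allow.
Taking m = 495 and n = 496 (both in [76, 503]) gives mn = 245520.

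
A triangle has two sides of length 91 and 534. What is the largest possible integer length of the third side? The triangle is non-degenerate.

624

The third side must be less than 91 + 534 = 625.
The largest integer below 625 is 624.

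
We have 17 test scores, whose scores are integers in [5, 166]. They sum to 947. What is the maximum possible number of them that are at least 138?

With k values at 138 or above and the rest at least 5, the sum is at least 85 + 133k.
Since the sum is 947, we need 133k ≤ 862, i.e. k ≤ 6.
k = 6 is achieved by 6 values at 138 and 11 at 5, total 883; add 64 to one value (staying below 138) to reach 947.

6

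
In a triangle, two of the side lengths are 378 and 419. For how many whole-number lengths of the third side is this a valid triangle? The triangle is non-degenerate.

The triangle inequality gives |378 − 419| < c < 378 + 419, i.e. 41 < c < 797.
So c can be any integer from 42 to 796: 755 values.

755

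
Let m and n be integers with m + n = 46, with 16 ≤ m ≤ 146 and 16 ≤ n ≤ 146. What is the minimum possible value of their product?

Since m + n is fixed, pushing one of them to its bound minimizes the product.
At the endpoint m = 16, n = 46 − 16 = 30, so mn = 16 × 30 = 480.

480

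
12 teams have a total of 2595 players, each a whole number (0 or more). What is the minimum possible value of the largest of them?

The average is 2595/12 > 216, so not all 12 can be 216 or less; the largest is ≥ 217.
Achievable: 3 of them at 217 and 9 at 216 total 2595.

217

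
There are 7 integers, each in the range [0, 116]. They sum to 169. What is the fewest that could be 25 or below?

Let j be the number exceeding 25. Then the total is ≥ 26·j + 0·(7 − j) = 0 + 26j.
So 26j ≤ 169 and j ≤ 6; hence at least 7 − 6 = 1 are ≤ 25.
Exactly 1 works: 1 value at 0 and 6 at 26 total 156; raise one of the low values by 13 (still ≤ 25) to hit 169.

1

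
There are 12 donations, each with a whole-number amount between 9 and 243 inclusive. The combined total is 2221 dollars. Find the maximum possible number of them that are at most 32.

Each value at 32 or below falls at least 243 − 32 = 211 short of the ceiling 243.
The ceiling total is 12 × 243 = 2916, and we need 2221, so at most ⌊(2916 − 2221)/211⌋ = 3 can be that low.
k = 3 is achieved by 3 values at 32 and 9 at 243, total 2283; lower one of the 243's by 62 (still > 32) to reach 2221.

3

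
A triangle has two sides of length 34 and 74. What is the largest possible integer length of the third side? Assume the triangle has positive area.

107

The third side must be less than 34 + 74 = 108.
The largest integer below 108 is 107.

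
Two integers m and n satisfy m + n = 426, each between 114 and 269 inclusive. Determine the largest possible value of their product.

mn = m(426 − m) is maximized when m is as near 426/2 as the bounds allow.
Taking m = 213 and n = 213 (both in [114, 269]) gives mn = 45369.

45369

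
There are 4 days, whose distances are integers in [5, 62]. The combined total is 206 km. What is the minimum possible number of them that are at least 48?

Suppose at most 4 − j of them reach 48; then j values are ≤ 47 and the rest ≤ 62.
The total is then ≤ 47·j + 62·(4 − j) = 248 − 15j. For this to be ≥ 206 we need j ≤ 2, so at least 4 − 2 = 2 must reach 48.
Exactly 2 works: 2 values at 62 and 2 at 47 total 218; lower one of the high values by 12 (still ≥ 48) to hit 206.

2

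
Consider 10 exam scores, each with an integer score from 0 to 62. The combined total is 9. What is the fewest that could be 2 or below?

7

Each value above 2 is at least 3, contributing at least 3 − 0 = 3 above the floor 0.
The sum exceeds the floor total 0 by 9, so at most ⌊9/3⌋ = 3 exceed 2, and at least 7 are ≤ 2.
Exactly 7 works: 7 values at 0 and 3 at 3 total 9.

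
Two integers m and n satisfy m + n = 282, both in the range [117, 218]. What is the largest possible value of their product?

19881

For a fixed sum, the product mn is largest when m and n are as close as possible.
Taking m = 141 and n = 141 (both in [117, 218]) gives mn = 19881.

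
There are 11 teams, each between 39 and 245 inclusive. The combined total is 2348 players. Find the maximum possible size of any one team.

Maximizing one value means minimizing the remaining 10.
The other 10 contribute at least 10 × 39 = 390, leaving at most 2348 − 390 = 1958.
But each team is capped at 245, so the maximum is 245.
Achievable: one at 245 and the other 10 totalling 2103, which fits since 10 × 39 ≤ 2103 ≤ 10 × 245.

245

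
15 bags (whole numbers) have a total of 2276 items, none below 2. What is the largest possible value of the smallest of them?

151

The average is 2276/15 < 152, so some value is ≤ 151.
Equality holds with 4 values of 151 and 11 values of 152.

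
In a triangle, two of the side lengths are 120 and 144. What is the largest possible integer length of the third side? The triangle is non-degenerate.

The third side must be less than 120 + 144 = 264.
The largest integer below 264 is 263.

263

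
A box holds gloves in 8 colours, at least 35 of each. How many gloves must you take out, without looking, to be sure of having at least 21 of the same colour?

161

In the worst case you draw 20 of each of the 8 colours: 8 × 20 = 160.
One more forces 21 of some colour, so 160 + 1 = 161.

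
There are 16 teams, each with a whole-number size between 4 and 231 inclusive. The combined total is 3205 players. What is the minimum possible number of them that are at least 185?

If only k of them are at least 185, the other 16 − k are at most 184, so the total is at most k·231 + (16 − k)·184.
This must reach 3205, so k·231 + (16 − k)·184 ≥ 3205, giving k ≥ 6.
Exactly 6 works: 6 values at 231 and 10 at 184 total 3226; lower one of the high values by 21 (still ≥ 185) to hit 3205.

6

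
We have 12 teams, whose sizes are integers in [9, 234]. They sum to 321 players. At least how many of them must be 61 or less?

Let j be the number exceeding 61. Then the total is ≥ 62·j + 9·(12 − j) = 108 + 53j.
So 53j ≤ 213 and j ≤ 4; hence at least 12 − 4 = 8 are ≤ 61.
Exactly 8 works: 8 values at 9 and 4 at 62 total 320; raise one of the low values by 1 (still ≤ 61) to hit 321.

8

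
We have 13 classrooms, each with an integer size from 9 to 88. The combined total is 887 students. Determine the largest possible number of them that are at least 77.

11

If k of the values are ≥ 77, the total is ≥ 77k + 9(13 − k).
Setting 77k + 9(13 − k) ≤ 887 gives 68k ≤ 770, so k ≤ 11.
k = 11 is achieved by 11 values at 77 and 2 at 9, total 865; add 22 to one value (staying below 77) to reach 887.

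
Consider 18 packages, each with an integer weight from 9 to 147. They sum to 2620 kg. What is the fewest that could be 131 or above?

Suppose at most 18 − j of them reach 131; then j values are ≤ 130 and the rest ≤ 147.
The total is then ≤ 130·j + 147·(18 − j) = 2646 − 17j. For this to be ≥ 2620 we need j ≤ 1, so at least 18 − 1 = 17 must reach 131.
Exactly 17 works: 17 values at 147 and 1 at 130 total 2629; lower one of the high values by 9 (still ≥ 131) to hit 2620.

17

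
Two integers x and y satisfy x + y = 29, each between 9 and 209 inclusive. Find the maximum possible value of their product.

xy = x(29 − x) is maximized when x is as near 29/2 as the bounds allow.
Taking x = 14 and y = 15 (both in [9, 209]) gives xy = 210.

210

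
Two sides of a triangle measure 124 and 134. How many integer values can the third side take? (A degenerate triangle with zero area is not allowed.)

247

The triangle inequality gives |124 − 134| < c < 124 + 134, i.e. 10 < c < 258.
So c can be any integer from 11 to 257: 247 values.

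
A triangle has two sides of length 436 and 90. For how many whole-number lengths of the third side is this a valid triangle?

179

The triangle inequality gives |436 − 90| < c < 436 + 90, i.e. 346 < c < 526.
So c can be any integer from 347 to 525: 179 values.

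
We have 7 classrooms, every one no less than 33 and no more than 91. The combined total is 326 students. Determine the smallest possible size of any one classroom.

33

Minimizing one value means maximizing the remaining 6.
The other 6 can take up 6 × 91 = 546 ≥ 326 − 33, so one classroom can sit at its floor of 33.
Achievable: one at 33 and the other 6 totalling 293, which fits since 6 × 33 ≤ 293 ≤ 6 × 91.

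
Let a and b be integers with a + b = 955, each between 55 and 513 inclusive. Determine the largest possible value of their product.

228006

ab = a(955 − a) is maximized when a is as near 955/2 as the bounds allow.
Taking a = 477 and b = 478 (both in [55, 513]) gives ab = 228006.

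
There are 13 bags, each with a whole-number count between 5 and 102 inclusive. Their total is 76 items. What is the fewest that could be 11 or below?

If only k of them are at most 11, the other 13 − k are at least 12, so the total is at least (13 − k)·12 + k·5.
This is ≤ 76, so (13 − k)·12 + 5k ≤ 76, which gives k ≥ 12.
Exactly 12 works: 12 values at 5 and 1 at 12 total 72; raise one of the low values by 4 (still ≤ 11) to hit 76.

12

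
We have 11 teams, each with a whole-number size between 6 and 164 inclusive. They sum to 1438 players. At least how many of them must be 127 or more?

If only k of them are at least 127, the other 11 − k are at most 126, so the total is at most k·164 + (11 − k)·126.
This must reach 1438, so k·164 + (11 − k)·126 ≥ 1438, giving k ≥ 2.
Exactly 2 works: 2 values at 164 and 9 at 126 total 1462; lower one of the high values by 24 (still ≥ 127) to hit 1438.

2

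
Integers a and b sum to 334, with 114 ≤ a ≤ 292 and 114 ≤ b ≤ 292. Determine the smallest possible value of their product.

25080

Since a + b is fixed, pushing one of them to its bound minimizes the product.
The extreme feasible split is a = 114, b = 220, giving ab = 25080.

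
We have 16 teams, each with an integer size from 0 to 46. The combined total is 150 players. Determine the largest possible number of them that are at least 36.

4

If k of the values are ≥ 36, the total is ≥ 36k + 0(16 − k).
Setting 36k + 0(16 − k) ≤ 150 gives 36k ≤ 150, so k ≤ 4.
k = 4 is achieved by 4 values at 36 and 12 at 0, total 144; add 6 to one value (staying below 36) to reach 150.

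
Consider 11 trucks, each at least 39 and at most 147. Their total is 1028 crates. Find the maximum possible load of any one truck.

To make one truck as large as possible, make the other 10 as small as possible.
The other 10 contribute at least 10 × 39 = 390, leaving at most 1028 − 390 = 638.
But each truck is capped at 147, so the maximum is 147.
Achievable: one at 147 and the other 10 totalling 881, which fits since 10 × 39 ≤ 881 ≤ 10 × 147.

147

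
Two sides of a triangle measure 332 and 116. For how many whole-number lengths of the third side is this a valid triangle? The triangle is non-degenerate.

The triangle inequality gives |332 − 116| < c < 332 + 116, i.e. 216 < c < 448.
So c can be any integer from 217 to 447: 231 values.

231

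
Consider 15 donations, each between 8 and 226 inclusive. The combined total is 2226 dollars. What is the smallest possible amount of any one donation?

Minimizing one value means maximizing the remaining 14.
The other 14 can take up 14 × 226 = 3164 ≥ 2226 − 8, so one donation can sit at its floor of 8.
Achievable: one at 8 and the other 14 totalling 2218, which fits since 14 × 8 ≤ 2218 ≤ 14 × 226.

8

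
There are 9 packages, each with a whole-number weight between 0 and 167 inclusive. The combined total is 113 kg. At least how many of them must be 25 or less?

Let j be the number exceeding 25. Then the total is ≥ 26·j + 0·(9 − j) = 0 + 26j.
So 26j ≤ 113 and j ≤ 4; hence at least 9 − 4 = 5 are ≤ 25.
Exactly 5 works: 5 values at 0 and 4 at 26 total 104; raise one of the low values by 9 (still ≤ 25) to hit 113.

5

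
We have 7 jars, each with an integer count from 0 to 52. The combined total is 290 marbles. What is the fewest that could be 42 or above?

Each value short of 42 is at most 41, costing at least 52 − 41 = 11 against the maximum total of 364.
We can afford to lose at most 364 − 290 = 74, so at most ⌊74/11⌋ = 6 fall short, and at least 1 are ≥ 42.
Exactly 1 works: 1 value at 52 and 6 at 41 total 298; lower one of the high values by 8 (still ≥ 42) to hit 290.

1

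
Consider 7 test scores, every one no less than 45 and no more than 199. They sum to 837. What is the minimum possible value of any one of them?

45

Minimizing one value means maximizing the remaining 6.
The other 6 can take up 6 × 199 = 1194 ≥ 837 − 45, so one score can sit at its floor of 45.
Achievable: one at 45 and the other 6 totalling 792, which fits since 6 × 45 ≤ 792 ≤ 6 × 199.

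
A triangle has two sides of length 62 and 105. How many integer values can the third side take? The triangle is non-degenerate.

The triangle inequality gives |62 − 105| < c < 62 + 105, i.e. 43 < c < 167.
So c can be any integer from 44 to 166: 123 values.

123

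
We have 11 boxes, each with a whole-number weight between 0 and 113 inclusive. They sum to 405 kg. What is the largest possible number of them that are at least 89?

4

Suppose k of them are at least 89. Those contribute at least 89 each and the other 11 − k at least 0 each.
So the total is at least 89k + 0(11 − k) = 0 + 89k. This must be ≤ 405, giving k ≤ 4.
k = 4 is achieved by 4 values at 89 and 7 at 0, total 356; add 49 to one value (staying below 89) to reach 405.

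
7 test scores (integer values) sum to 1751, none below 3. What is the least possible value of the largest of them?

Some value must be at least ⌈1751/7⌉ = 251, since 7 × 250 = 1750 < 1751.
Taking 6 copies of 250 and 1 copy of 251 gives exactly 1751, so 251 is attained.

251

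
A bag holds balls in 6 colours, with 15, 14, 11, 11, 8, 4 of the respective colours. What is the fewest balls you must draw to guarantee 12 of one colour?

57

In the worst case you take as many as possible of each colour without reaching 12: 11 + 11 + 11 + 11 + 8 + 4 = 56.
The next one must give 12 of some colour, so 56 + 1 = 57.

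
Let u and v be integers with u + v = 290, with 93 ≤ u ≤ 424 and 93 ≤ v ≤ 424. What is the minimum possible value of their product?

18321

For a fixed sum, uv is smallest when u and v are as far apart as possible.
The extreme feasible split is u = 93, v = 197, giving uv = 18321.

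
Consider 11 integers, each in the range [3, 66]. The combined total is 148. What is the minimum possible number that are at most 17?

Let j be the number exceeding 17. Then the total is ≥ 18·j + 3·(11 − j) = 33 + 15j.
So 15j ≤ 115 and j ≤ 7; hence at least 11 − 7 = 4 are ≤ 17.
Exactly 4 works: 4 values at 3 and 7 at 18 total 138; raise one of the low values by 10 (still ≤ 17) to hit 148.

4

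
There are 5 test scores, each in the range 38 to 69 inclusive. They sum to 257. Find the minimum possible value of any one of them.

Minimizing one value means maximizing the remaining 4.
The other 4 can take up 4 × 69 = 276 ≥ 257 − 38, so one score can sit at its floor of 38.
Achievable: one at 38 and the other 4 totalling 219, which fits since 4 × 38 ≤ 219 ≤ 4 × 69.

38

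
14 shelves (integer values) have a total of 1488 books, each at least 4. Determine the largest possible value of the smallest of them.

If every one of the 14 were at least 107, the total would be at least 14 × 107 = 1498 > 1488.
Taking 10 copies of 106 and 4 copies of 107 gives exactly 1488, so 106 is attained.

106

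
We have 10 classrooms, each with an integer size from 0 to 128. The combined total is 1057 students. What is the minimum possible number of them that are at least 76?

Each value short of 76 is at most 75, costing at least 128 − 75 = 53 against the maximum total of 1280.
We can afford to lose at most 1280 − 1057 = 223, so at most ⌊223/53⌋ = 4 fall short, and at least 6 are ≥ 76.
Exactly 6 works: 6 values at 128 and 4 at 75 total 1068; lower one of the high values by 11 (still ≥ 76) to hit 1057.

6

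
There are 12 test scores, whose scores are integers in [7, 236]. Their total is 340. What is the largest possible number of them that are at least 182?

If k of the values are ≥ 182, the total is ≥ 182k + 7(12 − k).
Setting 182k + 7(12 − k) ≤ 340 gives 175k ≤ 256, so k ≤ 1.
k = 1 is achieved by 1 value at 182 and 11 at 7, total 259; add 81 to one value (staying below 182) to reach 340.

1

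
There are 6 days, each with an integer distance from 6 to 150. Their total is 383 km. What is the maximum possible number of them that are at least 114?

3

If k of the values are ≥ 114, the total is ≥ 114k + 6(6 − k).
Setting 114k + 6(6 − k) ≤ 383 gives 108k ≤ 347, so k ≤ 3.
k = 3 is achieved by 3 values at 114 and 3 at 6, total 360; add 23 to one value (staying below 114) to reach 383.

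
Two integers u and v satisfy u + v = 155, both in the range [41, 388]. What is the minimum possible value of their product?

For a fixed sum, uv is smallest when u and v are as far apart as possible.
The extreme feasible split is u = 41, v = 114, giving uv = 4674.

4674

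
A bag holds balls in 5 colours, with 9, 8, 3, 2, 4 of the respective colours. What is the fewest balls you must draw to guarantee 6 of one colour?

20

In the worst case you take as many as possible of each colour without reaching 6: 5 + 5 + 3 + 2 + 4 = 19.
The next one must give 6 of some colour, so 19 + 1 = 20.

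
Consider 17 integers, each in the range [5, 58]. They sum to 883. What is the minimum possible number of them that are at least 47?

Suppose at most 17 − j of them reach 47; then j values are ≤ 46 and the rest ≤ 58.
The total is then ≤ 46·j + 58·(17 − j) = 986 − 12j. For this to be ≥ 883 we need j ≤ 8, so at least 17 − 8 = 9 must reach 47.
Exactly 9 works: 9 values at 58 and 8 at 46 total 890; lower one of the high values by 7 (still ≥ 47) to hit 883.

9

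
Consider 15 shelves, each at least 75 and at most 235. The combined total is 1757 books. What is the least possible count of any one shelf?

75

To make one shelf as small as possible, make the other 14 as large as possible.
The other 14 can take up 14 × 235 = 3290 ≥ 1757 − 75, so one shelf can sit at its floor of 75.
Achievable: one at 75 and the other 14 totalling 1682, which fits since 14 × 75 ≤ 1682 ≤ 14 × 235.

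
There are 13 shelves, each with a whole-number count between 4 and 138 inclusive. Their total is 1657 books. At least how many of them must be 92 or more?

11

Suppose at most 13 − j of them reach 92; then j values are ≤ 91 and the rest ≤ 138.
The total is then ≤ 91·j + 138·(13 − j) = 1794 − 47j. For this to be ≥ 1657 we need j ≤ 2, so at least 13 − 2 = 11 must reach 92.
Exactly 11 works: 11 values at 138 and 2 at 91 total 1700; lower one of the high values by 43 (still ≥ 92) to hit 1657.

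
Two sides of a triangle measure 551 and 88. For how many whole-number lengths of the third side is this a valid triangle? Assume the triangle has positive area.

175

The triangle inequality gives |551 − 88| < c < 551 + 88, i.e. 463 < c < 639.
So c can be any integer from 464 to 638: 175 values.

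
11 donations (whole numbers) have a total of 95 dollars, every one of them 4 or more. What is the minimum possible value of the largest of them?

9

The 11 values sum to 95, so their maximum is at least ⌈95/11⌉ = 9.
Taking 4 copies of 8 and 7 copies of 9 gives exactly 95, so 9 is attained.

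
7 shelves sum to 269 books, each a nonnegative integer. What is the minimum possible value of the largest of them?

39

The average is 269/7 > 38, so not all 7 can be 38 or less; the largest is ≥ 39.
Equality holds with 3 values of 39 and 4 values of 38.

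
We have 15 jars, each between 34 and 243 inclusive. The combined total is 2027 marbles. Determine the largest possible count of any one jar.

Maximizing one value means minimizing the remaining 14.
The other 14 contribute at least 14 × 34 = 476, leaving at most 2027 − 476 = 1551.
But each jar is capped at 243, so the maximum is 243.
Achievable: one at 243 and the other 14 totalling 1784, which fits since 14 × 34 ≤ 1784 ≤ 14 × 243.

243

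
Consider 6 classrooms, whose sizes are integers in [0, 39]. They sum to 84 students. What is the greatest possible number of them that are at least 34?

Suppose k of them are at least 34. Those contribute at least 34 each and the other 6 − k at least 0 each.
So the total is at least 34k + 0(6 − k) = 0 + 34k. This must be ≤ 84, giving k ≤ 2.
k = 2 is achieved by 2 values at 34 and 4 at 0, total 68; add 16 to one value (staying below 34) to reach 84.

2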